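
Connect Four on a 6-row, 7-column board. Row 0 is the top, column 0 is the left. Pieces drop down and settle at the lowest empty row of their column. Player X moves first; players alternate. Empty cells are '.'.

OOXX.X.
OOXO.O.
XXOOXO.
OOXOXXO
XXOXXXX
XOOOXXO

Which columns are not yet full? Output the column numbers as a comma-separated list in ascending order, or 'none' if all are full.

Answer: 4,6

Derivation:
col 0: top cell = 'O' → FULL
col 1: top cell = 'O' → FULL
col 2: top cell = 'X' → FULL
col 3: top cell = 'X' → FULL
col 4: top cell = '.' → open
col 5: top cell = 'X' → FULL
col 6: top cell = '.' → open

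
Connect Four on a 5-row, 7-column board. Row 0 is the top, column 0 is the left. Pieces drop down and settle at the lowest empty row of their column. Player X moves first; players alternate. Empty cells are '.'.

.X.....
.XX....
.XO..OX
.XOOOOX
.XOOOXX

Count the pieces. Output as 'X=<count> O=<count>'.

X=10 O=9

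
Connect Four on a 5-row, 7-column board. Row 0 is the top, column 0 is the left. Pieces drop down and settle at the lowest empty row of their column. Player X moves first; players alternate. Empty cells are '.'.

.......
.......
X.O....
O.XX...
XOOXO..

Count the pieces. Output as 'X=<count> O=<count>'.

X=5 O=5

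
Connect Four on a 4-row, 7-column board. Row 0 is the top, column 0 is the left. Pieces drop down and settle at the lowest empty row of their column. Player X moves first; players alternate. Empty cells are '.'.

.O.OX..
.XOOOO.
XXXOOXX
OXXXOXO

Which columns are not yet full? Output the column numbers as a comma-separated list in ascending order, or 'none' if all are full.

col 0: top cell = '.' → open
col 1: top cell = 'O' → FULL
col 2: top cell = '.' → open
col 3: top cell = 'O' → FULL
col 4: top cell = 'X' → FULL
col 5: top cell = '.' → open
col 6: top cell = '.' → open

Answer: 0,2,5,6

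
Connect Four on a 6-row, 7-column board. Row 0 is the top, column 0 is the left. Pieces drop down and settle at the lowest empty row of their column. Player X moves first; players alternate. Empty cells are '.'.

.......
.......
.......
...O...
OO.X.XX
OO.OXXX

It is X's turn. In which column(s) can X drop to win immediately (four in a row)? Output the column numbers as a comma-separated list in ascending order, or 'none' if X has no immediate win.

col 0: drop X → no win
col 1: drop X → no win
col 2: drop X → no win
col 3: drop X → no win
col 4: drop X → WIN!
col 5: drop X → no win
col 6: drop X → no win

Answer: 4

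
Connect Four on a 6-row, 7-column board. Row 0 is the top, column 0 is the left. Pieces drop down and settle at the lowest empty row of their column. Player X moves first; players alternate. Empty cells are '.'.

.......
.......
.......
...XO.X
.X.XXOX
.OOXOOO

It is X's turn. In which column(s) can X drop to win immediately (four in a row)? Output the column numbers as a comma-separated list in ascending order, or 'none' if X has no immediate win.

col 0: drop X → no win
col 1: drop X → no win
col 2: drop X → WIN!
col 3: drop X → WIN!
col 4: drop X → no win
col 5: drop X → no win
col 6: drop X → no win

Answer: 2,3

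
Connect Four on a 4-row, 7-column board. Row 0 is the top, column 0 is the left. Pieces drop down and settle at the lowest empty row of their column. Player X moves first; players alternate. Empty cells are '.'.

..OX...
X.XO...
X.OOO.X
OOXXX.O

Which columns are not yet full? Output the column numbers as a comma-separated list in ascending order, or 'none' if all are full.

Answer: 0,1,4,5,6

Derivation:
col 0: top cell = '.' → open
col 1: top cell = '.' → open
col 2: top cell = 'O' → FULL
col 3: top cell = 'X' → FULL
col 4: top cell = '.' → open
col 5: top cell = '.' → open
col 6: top cell = '.' → open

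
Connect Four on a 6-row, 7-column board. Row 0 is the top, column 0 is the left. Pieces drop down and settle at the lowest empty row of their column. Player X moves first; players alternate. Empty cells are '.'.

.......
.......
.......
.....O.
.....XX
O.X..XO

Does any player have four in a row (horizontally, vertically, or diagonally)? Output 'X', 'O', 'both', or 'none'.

none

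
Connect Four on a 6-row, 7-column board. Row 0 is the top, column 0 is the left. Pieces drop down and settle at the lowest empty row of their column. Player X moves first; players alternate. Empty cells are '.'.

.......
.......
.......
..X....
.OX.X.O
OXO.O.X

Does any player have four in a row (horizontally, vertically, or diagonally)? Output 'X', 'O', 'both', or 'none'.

none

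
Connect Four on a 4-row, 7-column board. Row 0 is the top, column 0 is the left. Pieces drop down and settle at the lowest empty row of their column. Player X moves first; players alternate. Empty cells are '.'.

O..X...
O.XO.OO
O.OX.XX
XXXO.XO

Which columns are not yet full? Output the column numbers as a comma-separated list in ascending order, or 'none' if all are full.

col 0: top cell = 'O' → FULL
col 1: top cell = '.' → open
col 2: top cell = '.' → open
col 3: top cell = 'X' → FULL
col 4: top cell = '.' → open
col 5: top cell = '.' → open
col 6: top cell = '.' → open

Answer: 1,2,4,5,6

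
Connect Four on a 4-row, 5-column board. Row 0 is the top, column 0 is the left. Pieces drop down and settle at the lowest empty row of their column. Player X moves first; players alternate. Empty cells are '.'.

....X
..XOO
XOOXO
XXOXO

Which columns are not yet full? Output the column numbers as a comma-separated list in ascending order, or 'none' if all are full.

Answer: 0,1,2,3

Derivation:
col 0: top cell = '.' → open
col 1: top cell = '.' → open
col 2: top cell = '.' → open
col 3: top cell = '.' → open
col 4: top cell = 'X' → FULL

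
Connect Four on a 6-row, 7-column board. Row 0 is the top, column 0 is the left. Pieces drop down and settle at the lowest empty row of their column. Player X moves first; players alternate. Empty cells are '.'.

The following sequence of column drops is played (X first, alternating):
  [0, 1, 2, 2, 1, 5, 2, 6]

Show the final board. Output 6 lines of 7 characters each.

Move 1: X drops in col 0, lands at row 5
Move 2: O drops in col 1, lands at row 5
Move 3: X drops in col 2, lands at row 5
Move 4: O drops in col 2, lands at row 4
Move 5: X drops in col 1, lands at row 4
Move 6: O drops in col 5, lands at row 5
Move 7: X drops in col 2, lands at row 3
Move 8: O drops in col 6, lands at row 5

Answer: .......
.......
.......
..X....
.XO....
XOX..OO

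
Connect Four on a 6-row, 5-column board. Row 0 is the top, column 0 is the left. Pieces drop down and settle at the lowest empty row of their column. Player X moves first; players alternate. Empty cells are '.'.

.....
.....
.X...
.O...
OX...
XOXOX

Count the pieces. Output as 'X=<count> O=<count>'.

X=5 O=4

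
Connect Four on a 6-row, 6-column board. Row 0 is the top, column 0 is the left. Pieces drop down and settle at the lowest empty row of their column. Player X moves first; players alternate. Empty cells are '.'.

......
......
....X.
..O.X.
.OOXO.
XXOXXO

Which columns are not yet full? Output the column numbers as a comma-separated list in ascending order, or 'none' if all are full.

col 0: top cell = '.' → open
col 1: top cell = '.' → open
col 2: top cell = '.' → open
col 3: top cell = '.' → open
col 4: top cell = '.' → open
col 5: top cell = '.' → open

Answer: 0,1,2,3,4,5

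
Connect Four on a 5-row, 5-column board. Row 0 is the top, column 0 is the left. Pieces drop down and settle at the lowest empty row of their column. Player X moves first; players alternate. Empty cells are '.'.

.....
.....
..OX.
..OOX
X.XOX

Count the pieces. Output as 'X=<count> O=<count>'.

X=5 O=4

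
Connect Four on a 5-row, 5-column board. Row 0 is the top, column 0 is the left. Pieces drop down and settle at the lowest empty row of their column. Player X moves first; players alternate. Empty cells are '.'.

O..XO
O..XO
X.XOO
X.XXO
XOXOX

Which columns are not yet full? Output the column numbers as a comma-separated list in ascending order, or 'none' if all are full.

Answer: 1,2

Derivation:
col 0: top cell = 'O' → FULL
col 1: top cell = '.' → open
col 2: top cell = '.' → open
col 3: top cell = 'X' → FULL
col 4: top cell = 'O' → FULL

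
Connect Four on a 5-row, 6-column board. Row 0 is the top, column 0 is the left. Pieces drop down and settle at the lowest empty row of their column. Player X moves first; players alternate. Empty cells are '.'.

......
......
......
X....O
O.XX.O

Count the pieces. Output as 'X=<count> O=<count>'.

X=3 O=3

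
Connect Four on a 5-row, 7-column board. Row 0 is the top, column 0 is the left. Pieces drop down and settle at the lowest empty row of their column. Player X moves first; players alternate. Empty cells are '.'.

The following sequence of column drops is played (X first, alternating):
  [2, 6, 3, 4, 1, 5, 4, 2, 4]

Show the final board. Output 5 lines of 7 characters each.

Answer: .......
.......
....X..
..O.X..
.XXXOOO

Derivation:
Move 1: X drops in col 2, lands at row 4
Move 2: O drops in col 6, lands at row 4
Move 3: X drops in col 3, lands at row 4
Move 4: O drops in col 4, lands at row 4
Move 5: X drops in col 1, lands at row 4
Move 6: O drops in col 5, lands at row 4
Move 7: X drops in col 4, lands at row 3
Move 8: O drops in col 2, lands at row 3
Move 9: X drops in col 4, lands at row 2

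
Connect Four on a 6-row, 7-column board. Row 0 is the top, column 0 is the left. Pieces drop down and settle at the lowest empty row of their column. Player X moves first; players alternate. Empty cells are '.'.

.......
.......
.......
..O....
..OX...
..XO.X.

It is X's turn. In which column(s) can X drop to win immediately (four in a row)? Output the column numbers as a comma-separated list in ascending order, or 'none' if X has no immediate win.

col 0: drop X → no win
col 1: drop X → no win
col 2: drop X → no win
col 3: drop X → no win
col 4: drop X → no win
col 5: drop X → no win
col 6: drop X → no win

Answer: none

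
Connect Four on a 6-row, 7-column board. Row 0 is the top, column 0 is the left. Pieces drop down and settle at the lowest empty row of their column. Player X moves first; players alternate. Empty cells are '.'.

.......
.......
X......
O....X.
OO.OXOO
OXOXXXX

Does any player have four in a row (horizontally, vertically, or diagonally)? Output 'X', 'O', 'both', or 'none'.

X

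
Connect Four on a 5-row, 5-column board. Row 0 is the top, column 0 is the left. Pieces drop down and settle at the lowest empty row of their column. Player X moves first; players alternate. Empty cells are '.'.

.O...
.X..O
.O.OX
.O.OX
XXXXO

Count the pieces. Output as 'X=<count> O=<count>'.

X=7 O=7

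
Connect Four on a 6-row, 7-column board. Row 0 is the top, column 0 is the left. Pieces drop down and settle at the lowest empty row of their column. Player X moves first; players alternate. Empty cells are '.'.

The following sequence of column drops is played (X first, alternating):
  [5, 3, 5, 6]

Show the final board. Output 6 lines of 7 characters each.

Move 1: X drops in col 5, lands at row 5
Move 2: O drops in col 3, lands at row 5
Move 3: X drops in col 5, lands at row 4
Move 4: O drops in col 6, lands at row 5

Answer: .......
.......
.......
.......
.....X.
...O.XO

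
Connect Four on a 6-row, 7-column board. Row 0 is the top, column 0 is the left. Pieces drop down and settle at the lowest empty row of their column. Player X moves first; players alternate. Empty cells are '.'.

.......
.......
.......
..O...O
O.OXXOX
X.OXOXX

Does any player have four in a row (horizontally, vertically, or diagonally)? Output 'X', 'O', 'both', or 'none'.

none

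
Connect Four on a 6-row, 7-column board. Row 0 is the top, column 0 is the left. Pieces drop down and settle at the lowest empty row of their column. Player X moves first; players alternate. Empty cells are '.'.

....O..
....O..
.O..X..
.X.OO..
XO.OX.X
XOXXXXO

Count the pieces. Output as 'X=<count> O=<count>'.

X=10 O=9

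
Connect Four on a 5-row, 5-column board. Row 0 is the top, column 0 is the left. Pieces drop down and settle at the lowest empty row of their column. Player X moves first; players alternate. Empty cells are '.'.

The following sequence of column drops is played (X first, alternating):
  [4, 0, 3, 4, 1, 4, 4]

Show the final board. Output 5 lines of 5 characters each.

Move 1: X drops in col 4, lands at row 4
Move 2: O drops in col 0, lands at row 4
Move 3: X drops in col 3, lands at row 4
Move 4: O drops in col 4, lands at row 3
Move 5: X drops in col 1, lands at row 4
Move 6: O drops in col 4, lands at row 2
Move 7: X drops in col 4, lands at row 1

Answer: .....
....X
....O
....O
OX.XX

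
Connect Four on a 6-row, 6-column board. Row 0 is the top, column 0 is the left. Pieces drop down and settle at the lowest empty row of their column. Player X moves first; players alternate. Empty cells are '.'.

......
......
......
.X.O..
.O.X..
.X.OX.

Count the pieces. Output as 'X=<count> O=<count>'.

X=4 O=3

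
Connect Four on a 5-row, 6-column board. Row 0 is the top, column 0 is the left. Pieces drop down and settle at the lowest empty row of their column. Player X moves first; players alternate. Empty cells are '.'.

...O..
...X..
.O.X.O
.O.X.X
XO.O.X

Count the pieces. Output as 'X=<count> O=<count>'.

X=6 O=6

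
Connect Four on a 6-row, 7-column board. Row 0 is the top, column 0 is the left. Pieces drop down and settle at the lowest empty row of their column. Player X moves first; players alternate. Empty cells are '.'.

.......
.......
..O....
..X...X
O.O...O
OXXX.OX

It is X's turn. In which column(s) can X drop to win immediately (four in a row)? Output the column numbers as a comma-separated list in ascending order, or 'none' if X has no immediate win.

Answer: 4

Derivation:
col 0: drop X → no win
col 1: drop X → no win
col 2: drop X → no win
col 3: drop X → no win
col 4: drop X → WIN!
col 5: drop X → no win
col 6: drop X → no win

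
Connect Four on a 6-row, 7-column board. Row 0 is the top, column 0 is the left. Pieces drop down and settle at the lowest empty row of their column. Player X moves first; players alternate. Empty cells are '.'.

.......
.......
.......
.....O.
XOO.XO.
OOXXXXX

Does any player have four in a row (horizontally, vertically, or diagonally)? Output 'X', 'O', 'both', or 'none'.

X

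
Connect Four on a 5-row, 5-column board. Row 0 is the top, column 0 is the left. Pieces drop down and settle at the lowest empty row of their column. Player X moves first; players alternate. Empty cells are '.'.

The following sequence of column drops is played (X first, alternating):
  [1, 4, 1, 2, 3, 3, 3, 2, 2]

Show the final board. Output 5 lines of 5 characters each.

Answer: .....
.....
..XX.
.XOO.
.XOXO

Derivation:
Move 1: X drops in col 1, lands at row 4
Move 2: O drops in col 4, lands at row 4
Move 3: X drops in col 1, lands at row 3
Move 4: O drops in col 2, lands at row 4
Move 5: X drops in col 3, lands at row 4
Move 6: O drops in col 3, lands at row 3
Move 7: X drops in col 3, lands at row 2
Move 8: O drops in col 2, lands at row 3
Move 9: X drops in col 2, lands at row 2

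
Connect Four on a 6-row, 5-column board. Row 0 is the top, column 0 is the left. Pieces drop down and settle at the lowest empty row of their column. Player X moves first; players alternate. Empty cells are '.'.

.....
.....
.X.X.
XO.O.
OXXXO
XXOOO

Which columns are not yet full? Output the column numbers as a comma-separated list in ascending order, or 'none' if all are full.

Answer: 0,1,2,3,4

Derivation:
col 0: top cell = '.' → open
col 1: top cell = '.' → open
col 2: top cell = '.' → open
col 3: top cell = '.' → open
col 4: top cell = '.' → open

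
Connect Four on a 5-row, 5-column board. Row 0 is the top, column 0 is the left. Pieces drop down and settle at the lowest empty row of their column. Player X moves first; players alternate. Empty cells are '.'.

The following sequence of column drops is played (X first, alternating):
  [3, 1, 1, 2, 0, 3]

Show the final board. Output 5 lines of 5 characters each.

Answer: .....
.....
.....
.X.O.
XOOX.

Derivation:
Move 1: X drops in col 3, lands at row 4
Move 2: O drops in col 1, lands at row 4
Move 3: X drops in col 1, lands at row 3
Move 4: O drops in col 2, lands at row 4
Move 5: X drops in col 0, lands at row 4
Move 6: O drops in col 3, lands at row 3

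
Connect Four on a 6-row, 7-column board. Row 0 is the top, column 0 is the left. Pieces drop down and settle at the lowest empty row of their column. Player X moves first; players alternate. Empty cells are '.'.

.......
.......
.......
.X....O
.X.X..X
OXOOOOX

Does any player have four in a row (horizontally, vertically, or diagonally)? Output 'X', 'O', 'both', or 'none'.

O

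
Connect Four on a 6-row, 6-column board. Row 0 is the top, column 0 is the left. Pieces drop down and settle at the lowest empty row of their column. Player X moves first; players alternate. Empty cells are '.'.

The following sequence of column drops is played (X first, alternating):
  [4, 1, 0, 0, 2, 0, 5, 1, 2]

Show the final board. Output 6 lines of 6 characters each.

Move 1: X drops in col 4, lands at row 5
Move 2: O drops in col 1, lands at row 5
Move 3: X drops in col 0, lands at row 5
Move 4: O drops in col 0, lands at row 4
Move 5: X drops in col 2, lands at row 5
Move 6: O drops in col 0, lands at row 3
Move 7: X drops in col 5, lands at row 5
Move 8: O drops in col 1, lands at row 4
Move 9: X drops in col 2, lands at row 4

Answer: ......
......
......
O.....
OOX...
XOX.XX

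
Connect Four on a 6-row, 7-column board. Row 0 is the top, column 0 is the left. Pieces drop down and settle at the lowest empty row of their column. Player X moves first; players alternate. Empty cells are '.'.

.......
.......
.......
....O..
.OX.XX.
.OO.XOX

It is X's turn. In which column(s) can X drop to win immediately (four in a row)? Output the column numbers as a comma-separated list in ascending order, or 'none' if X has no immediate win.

Answer: none

Derivation:
col 0: drop X → no win
col 1: drop X → no win
col 2: drop X → no win
col 3: drop X → no win
col 4: drop X → no win
col 5: drop X → no win
col 6: drop X → no win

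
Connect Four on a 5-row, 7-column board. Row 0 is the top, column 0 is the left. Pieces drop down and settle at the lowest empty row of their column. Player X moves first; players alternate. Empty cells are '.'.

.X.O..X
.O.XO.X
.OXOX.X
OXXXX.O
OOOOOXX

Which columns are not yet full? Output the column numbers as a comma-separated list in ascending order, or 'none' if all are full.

col 0: top cell = '.' → open
col 1: top cell = 'X' → FULL
col 2: top cell = '.' → open
col 3: top cell = 'O' → FULL
col 4: top cell = '.' → open
col 5: top cell = '.' → open
col 6: top cell = 'X' → FULL

Answer: 0,2,4,5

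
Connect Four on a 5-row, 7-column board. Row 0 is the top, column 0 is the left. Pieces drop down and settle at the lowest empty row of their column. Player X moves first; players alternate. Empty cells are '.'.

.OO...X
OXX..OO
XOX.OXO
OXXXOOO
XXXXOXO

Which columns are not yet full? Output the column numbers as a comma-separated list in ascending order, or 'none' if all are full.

col 0: top cell = '.' → open
col 1: top cell = 'O' → FULL
col 2: top cell = 'O' → FULL
col 3: top cell = '.' → open
col 4: top cell = '.' → open
col 5: top cell = '.' → open
col 6: top cell = 'X' → FULL

Answer: 0,3,4,5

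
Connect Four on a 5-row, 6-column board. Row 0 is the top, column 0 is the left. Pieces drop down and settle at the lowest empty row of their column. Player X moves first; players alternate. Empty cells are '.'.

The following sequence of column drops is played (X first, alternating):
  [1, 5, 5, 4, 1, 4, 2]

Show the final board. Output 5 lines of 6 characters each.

Answer: ......
......
......
.X..OX
.XX.OO

Derivation:
Move 1: X drops in col 1, lands at row 4
Move 2: O drops in col 5, lands at row 4
Move 3: X drops in col 5, lands at row 3
Move 4: O drops in col 4, lands at row 4
Move 5: X drops in col 1, lands at row 3
Move 6: O drops in col 4, lands at row 3
Move 7: X drops in col 2, lands at row 4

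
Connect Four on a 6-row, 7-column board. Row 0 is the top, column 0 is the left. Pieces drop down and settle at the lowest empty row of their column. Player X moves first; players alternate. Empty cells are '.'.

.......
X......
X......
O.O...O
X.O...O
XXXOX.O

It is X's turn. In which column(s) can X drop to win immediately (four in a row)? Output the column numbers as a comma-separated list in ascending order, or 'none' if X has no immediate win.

col 0: drop X → no win
col 1: drop X → no win
col 2: drop X → no win
col 3: drop X → no win
col 4: drop X → no win
col 5: drop X → no win
col 6: drop X → no win

Answer: none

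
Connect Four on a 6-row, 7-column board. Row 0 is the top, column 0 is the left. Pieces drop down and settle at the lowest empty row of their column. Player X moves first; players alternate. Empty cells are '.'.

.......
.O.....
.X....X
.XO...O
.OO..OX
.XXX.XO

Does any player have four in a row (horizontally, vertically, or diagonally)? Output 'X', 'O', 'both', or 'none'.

none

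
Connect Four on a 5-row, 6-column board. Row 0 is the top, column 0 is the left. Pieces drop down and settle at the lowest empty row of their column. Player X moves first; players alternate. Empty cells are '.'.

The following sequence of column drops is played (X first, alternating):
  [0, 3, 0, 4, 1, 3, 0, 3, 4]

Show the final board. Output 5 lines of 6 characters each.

Move 1: X drops in col 0, lands at row 4
Move 2: O drops in col 3, lands at row 4
Move 3: X drops in col 0, lands at row 3
Move 4: O drops in col 4, lands at row 4
Move 5: X drops in col 1, lands at row 4
Move 6: O drops in col 3, lands at row 3
Move 7: X drops in col 0, lands at row 2
Move 8: O drops in col 3, lands at row 2
Move 9: X drops in col 4, lands at row 3

Answer: ......
......
X..O..
X..OX.
XX.OO.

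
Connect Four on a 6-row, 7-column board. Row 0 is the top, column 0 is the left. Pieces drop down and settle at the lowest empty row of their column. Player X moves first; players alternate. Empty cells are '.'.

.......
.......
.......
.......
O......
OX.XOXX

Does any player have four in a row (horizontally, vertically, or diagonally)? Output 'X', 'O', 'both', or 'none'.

none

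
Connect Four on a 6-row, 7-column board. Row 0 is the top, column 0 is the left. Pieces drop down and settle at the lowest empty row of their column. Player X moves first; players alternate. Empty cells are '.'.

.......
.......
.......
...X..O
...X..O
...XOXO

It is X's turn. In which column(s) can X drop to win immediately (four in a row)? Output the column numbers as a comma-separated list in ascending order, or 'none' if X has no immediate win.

col 0: drop X → no win
col 1: drop X → no win
col 2: drop X → no win
col 3: drop X → WIN!
col 4: drop X → no win
col 5: drop X → no win
col 6: drop X → no win

Answer: 3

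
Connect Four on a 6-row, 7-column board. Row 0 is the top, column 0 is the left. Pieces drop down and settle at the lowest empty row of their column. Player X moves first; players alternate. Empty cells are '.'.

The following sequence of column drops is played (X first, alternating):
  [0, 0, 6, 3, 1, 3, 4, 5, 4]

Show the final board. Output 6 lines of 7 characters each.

Answer: .......
.......
.......
.......
O..OX..
XX.OXOX

Derivation:
Move 1: X drops in col 0, lands at row 5
Move 2: O drops in col 0, lands at row 4
Move 3: X drops in col 6, lands at row 5
Move 4: O drops in col 3, lands at row 5
Move 5: X drops in col 1, lands at row 5
Move 6: O drops in col 3, lands at row 4
Move 7: X drops in col 4, lands at row 5
Move 8: O drops in col 5, lands at row 5
Move 9: X drops in col 4, lands at row 4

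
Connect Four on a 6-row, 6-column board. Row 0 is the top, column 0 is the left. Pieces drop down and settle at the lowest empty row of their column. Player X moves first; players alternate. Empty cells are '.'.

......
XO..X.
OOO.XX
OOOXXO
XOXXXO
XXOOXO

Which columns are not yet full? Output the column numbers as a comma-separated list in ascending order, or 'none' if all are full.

col 0: top cell = '.' → open
col 1: top cell = '.' → open
col 2: top cell = '.' → open
col 3: top cell = '.' → open
col 4: top cell = '.' → open
col 5: top cell = '.' → open

Answer: 0,1,2,3,4,5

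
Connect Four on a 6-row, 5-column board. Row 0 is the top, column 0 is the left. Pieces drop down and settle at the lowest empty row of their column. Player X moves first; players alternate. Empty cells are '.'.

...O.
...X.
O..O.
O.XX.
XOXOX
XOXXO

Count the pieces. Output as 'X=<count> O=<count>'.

X=9 O=8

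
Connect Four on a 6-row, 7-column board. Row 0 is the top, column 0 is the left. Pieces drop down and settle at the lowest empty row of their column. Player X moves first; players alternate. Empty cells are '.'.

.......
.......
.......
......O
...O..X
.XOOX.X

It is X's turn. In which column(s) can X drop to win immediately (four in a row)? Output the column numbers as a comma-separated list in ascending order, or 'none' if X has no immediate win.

col 0: drop X → no win
col 1: drop X → no win
col 2: drop X → no win
col 3: drop X → no win
col 4: drop X → no win
col 5: drop X → no win
col 6: drop X → no win

Answer: none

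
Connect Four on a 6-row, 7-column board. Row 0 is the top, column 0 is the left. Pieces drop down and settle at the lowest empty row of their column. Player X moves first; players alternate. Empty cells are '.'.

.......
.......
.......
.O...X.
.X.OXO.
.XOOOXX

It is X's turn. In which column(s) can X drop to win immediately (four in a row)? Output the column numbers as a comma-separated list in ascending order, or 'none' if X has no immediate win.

col 0: drop X → no win
col 1: drop X → no win
col 2: drop X → no win
col 3: drop X → no win
col 4: drop X → no win
col 5: drop X → no win
col 6: drop X → no win

Answer: none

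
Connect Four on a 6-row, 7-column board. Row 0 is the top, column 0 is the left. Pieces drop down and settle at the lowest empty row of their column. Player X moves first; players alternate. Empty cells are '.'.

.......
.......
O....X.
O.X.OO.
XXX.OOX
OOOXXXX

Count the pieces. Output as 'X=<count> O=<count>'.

X=10 O=9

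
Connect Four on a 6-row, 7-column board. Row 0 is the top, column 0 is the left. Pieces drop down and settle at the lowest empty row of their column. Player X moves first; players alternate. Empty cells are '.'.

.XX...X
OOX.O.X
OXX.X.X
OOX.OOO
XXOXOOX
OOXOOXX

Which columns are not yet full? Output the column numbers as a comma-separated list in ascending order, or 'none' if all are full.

Answer: 0,3,4,5

Derivation:
col 0: top cell = '.' → open
col 1: top cell = 'X' → FULL
col 2: top cell = 'X' → FULL
col 3: top cell = '.' → open
col 4: top cell = '.' → open
col 5: top cell = '.' → open
col 6: top cell = 'X' → FULL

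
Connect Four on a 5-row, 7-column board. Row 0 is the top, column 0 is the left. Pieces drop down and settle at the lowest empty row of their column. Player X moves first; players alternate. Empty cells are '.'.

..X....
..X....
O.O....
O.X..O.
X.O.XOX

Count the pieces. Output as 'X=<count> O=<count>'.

X=6 O=6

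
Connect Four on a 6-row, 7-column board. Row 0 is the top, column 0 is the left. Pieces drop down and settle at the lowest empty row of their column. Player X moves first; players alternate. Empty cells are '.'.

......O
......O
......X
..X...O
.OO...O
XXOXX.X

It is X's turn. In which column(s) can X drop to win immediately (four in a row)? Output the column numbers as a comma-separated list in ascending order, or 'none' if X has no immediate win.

Answer: 5

Derivation:
col 0: drop X → no win
col 1: drop X → no win
col 2: drop X → no win
col 3: drop X → no win
col 4: drop X → no win
col 5: drop X → WIN!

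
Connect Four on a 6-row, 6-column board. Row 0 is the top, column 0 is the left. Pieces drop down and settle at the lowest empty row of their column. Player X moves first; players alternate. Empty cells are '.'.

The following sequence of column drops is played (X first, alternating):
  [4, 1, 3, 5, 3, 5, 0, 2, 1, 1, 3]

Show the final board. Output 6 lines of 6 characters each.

Move 1: X drops in col 4, lands at row 5
Move 2: O drops in col 1, lands at row 5
Move 3: X drops in col 3, lands at row 5
Move 4: O drops in col 5, lands at row 5
Move 5: X drops in col 3, lands at row 4
Move 6: O drops in col 5, lands at row 4
Move 7: X drops in col 0, lands at row 5
Move 8: O drops in col 2, lands at row 5
Move 9: X drops in col 1, lands at row 4
Move 10: O drops in col 1, lands at row 3
Move 11: X drops in col 3, lands at row 3

Answer: ......
......
......
.O.X..
.X.X.O
XOOXXO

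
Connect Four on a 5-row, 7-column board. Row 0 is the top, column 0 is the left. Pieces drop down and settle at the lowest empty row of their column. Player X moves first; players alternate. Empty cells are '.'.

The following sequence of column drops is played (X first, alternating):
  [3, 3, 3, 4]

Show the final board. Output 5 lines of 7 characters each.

Answer: .......
.......
...X...
...O...
...XO..

Derivation:
Move 1: X drops in col 3, lands at row 4
Move 2: O drops in col 3, lands at row 3
Move 3: X drops in col 3, lands at row 2
Move 4: O drops in col 4, lands at row 4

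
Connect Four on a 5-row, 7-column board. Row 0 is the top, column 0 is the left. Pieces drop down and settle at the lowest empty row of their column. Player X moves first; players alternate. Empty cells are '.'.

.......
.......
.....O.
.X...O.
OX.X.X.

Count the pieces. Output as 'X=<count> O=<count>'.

X=4 O=3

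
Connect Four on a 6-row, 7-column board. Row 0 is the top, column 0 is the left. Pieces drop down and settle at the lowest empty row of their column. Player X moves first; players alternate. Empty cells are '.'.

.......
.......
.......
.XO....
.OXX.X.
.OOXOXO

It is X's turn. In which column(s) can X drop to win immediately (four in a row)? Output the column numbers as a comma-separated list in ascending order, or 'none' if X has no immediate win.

col 0: drop X → no win
col 1: drop X → no win
col 2: drop X → no win
col 3: drop X → no win
col 4: drop X → WIN!
col 5: drop X → no win
col 6: drop X → no win

Answer: 4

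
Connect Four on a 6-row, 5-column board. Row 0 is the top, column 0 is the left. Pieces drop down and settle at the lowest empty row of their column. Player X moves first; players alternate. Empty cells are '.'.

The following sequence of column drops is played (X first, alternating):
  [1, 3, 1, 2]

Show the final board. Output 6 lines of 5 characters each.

Answer: .....
.....
.....
.....
.X...
.XOO.

Derivation:
Move 1: X drops in col 1, lands at row 5
Move 2: O drops in col 3, lands at row 5
Move 3: X drops in col 1, lands at row 4
Move 4: O drops in col 2, lands at row 5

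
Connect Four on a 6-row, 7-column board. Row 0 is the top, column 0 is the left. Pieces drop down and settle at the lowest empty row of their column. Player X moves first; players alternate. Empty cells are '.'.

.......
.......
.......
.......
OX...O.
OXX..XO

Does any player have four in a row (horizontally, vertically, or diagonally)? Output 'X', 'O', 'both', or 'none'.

none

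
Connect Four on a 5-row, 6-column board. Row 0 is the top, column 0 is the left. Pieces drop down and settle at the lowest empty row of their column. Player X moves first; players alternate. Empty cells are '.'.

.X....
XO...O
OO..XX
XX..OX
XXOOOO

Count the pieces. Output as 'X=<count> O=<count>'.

X=9 O=9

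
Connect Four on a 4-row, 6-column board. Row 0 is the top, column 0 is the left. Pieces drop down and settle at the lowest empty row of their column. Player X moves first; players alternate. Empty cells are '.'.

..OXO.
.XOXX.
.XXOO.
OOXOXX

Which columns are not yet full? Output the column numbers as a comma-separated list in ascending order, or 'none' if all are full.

Answer: 0,1,5

Derivation:
col 0: top cell = '.' → open
col 1: top cell = '.' → open
col 2: top cell = 'O' → FULL
col 3: top cell = 'X' → FULL
col 4: top cell = 'O' → FULL
col 5: top cell = '.' → open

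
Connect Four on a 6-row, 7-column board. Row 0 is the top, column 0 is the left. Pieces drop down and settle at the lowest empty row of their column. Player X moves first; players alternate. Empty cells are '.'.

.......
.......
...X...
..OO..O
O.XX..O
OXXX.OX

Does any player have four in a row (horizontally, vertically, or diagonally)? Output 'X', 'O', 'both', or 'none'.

none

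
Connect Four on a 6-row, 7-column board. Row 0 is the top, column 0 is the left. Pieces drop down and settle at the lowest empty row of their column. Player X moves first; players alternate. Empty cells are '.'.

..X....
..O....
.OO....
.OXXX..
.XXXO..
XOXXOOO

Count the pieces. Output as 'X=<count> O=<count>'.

X=10 O=9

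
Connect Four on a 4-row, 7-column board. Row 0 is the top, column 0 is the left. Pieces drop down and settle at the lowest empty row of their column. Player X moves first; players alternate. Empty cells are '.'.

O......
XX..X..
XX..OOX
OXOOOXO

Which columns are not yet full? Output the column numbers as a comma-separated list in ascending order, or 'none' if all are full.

Answer: 1,2,3,4,5,6

Derivation:
col 0: top cell = 'O' → FULL
col 1: top cell = '.' → open
col 2: top cell = '.' → open
col 3: top cell = '.' → open
col 4: top cell = '.' → open
col 5: top cell = '.' → open
col 6: top cell = '.' → open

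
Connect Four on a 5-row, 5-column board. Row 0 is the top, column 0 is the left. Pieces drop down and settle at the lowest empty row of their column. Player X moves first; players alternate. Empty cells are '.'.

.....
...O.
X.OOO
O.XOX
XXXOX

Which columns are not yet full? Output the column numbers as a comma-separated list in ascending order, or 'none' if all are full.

Answer: 0,1,2,3,4

Derivation:
col 0: top cell = '.' → open
col 1: top cell = '.' → open
col 2: top cell = '.' → open
col 3: top cell = '.' → open
col 4: top cell = '.' → open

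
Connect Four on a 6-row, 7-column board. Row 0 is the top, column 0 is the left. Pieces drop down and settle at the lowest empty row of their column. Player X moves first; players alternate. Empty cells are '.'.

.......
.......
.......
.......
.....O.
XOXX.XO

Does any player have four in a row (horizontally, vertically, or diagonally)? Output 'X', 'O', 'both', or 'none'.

none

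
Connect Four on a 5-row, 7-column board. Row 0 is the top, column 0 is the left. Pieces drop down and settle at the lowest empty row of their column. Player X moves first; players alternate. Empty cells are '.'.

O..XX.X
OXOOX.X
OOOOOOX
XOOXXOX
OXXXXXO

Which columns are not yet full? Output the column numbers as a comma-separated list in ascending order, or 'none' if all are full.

col 0: top cell = 'O' → FULL
col 1: top cell = '.' → open
col 2: top cell = '.' → open
col 3: top cell = 'X' → FULL
col 4: top cell = 'X' → FULL
col 5: top cell = '.' → open
col 6: top cell = 'X' → FULL

Answer: 1,2,5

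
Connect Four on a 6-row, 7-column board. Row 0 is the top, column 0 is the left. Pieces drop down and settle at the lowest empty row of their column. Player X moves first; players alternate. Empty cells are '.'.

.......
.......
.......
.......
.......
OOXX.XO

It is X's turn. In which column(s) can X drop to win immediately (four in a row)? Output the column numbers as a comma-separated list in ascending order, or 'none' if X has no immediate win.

col 0: drop X → no win
col 1: drop X → no win
col 2: drop X → no win
col 3: drop X → no win
col 4: drop X → WIN!
col 5: drop X → no win
col 6: drop X → no win

Answer: 4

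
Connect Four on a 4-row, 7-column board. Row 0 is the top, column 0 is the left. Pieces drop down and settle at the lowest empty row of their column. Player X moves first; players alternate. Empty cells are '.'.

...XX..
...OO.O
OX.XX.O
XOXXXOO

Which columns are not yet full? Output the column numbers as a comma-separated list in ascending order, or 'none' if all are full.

Answer: 0,1,2,5,6

Derivation:
col 0: top cell = '.' → open
col 1: top cell = '.' → open
col 2: top cell = '.' → open
col 3: top cell = 'X' → FULL
col 4: top cell = 'X' → FULL
col 5: top cell = '.' → open
col 6: top cell = '.' → open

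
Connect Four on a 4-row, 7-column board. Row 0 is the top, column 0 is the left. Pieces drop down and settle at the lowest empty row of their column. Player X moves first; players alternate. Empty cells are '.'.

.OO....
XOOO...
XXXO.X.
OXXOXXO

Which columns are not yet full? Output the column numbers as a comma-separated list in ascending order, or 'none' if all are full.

col 0: top cell = '.' → open
col 1: top cell = 'O' → FULL
col 2: top cell = 'O' → FULL
col 3: top cell = '.' → open
col 4: top cell = '.' → open
col 5: top cell = '.' → open
col 6: top cell = '.' → open

Answer: 0,3,4,5,6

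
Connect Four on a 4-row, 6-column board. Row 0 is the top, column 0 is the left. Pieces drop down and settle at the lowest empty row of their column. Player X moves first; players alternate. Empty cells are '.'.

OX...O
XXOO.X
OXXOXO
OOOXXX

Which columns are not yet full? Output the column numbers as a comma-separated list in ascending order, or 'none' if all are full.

Answer: 2,3,4

Derivation:
col 0: top cell = 'O' → FULL
col 1: top cell = 'X' → FULL
col 2: top cell = '.' → open
col 3: top cell = '.' → open
col 4: top cell = '.' → open
col 5: top cell = 'O' → FULL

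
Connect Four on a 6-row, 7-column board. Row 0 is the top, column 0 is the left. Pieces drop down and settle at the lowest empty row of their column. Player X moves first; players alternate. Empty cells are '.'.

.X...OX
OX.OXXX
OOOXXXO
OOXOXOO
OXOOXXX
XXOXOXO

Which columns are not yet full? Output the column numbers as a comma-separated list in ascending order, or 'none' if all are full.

Answer: 0,2,3,4

Derivation:
col 0: top cell = '.' → open
col 1: top cell = 'X' → FULL
col 2: top cell = '.' → open
col 3: top cell = '.' → open
col 4: top cell = '.' → open
col 5: top cell = 'O' → FULL
col 6: top cell = 'X' → FULL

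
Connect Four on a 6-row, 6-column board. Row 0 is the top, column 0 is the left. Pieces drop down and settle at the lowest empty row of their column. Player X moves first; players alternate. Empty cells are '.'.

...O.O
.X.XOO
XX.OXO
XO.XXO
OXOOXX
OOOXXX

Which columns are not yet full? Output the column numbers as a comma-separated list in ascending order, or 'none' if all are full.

col 0: top cell = '.' → open
col 1: top cell = '.' → open
col 2: top cell = '.' → open
col 3: top cell = 'O' → FULL
col 4: top cell = '.' → open
col 5: top cell = 'O' → FULL

Answer: 0,1,2,4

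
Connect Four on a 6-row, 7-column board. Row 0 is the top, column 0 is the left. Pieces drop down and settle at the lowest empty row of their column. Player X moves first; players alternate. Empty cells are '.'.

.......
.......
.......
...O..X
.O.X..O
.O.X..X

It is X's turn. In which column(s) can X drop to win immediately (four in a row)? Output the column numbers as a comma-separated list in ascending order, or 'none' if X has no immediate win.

Answer: none

Derivation:
col 0: drop X → no win
col 1: drop X → no win
col 2: drop X → no win
col 3: drop X → no win
col 4: drop X → no win
col 5: drop X → no win
col 6: drop X → no win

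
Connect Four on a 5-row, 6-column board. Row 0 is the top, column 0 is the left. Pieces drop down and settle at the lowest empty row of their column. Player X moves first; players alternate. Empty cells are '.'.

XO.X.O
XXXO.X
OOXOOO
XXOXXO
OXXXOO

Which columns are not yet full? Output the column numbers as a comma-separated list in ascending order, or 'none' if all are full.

Answer: 2,4

Derivation:
col 0: top cell = 'X' → FULL
col 1: top cell = 'O' → FULL
col 2: top cell = '.' → open
col 3: top cell = 'X' → FULL
col 4: top cell = '.' → open
col 5: top cell = 'O' → FULL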